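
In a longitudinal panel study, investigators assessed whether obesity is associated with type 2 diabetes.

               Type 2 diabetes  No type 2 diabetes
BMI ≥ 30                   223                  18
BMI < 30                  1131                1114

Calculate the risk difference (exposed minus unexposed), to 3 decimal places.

Cells: a = 223, b = 18, c = 1131, d = 1114.
Risk in exposed = 223/241 = 0.925311; risk in unexposed = 1131/2245 = 0.503786.
Risk difference = 0.925311 − 0.503786 = 0.421525

0.422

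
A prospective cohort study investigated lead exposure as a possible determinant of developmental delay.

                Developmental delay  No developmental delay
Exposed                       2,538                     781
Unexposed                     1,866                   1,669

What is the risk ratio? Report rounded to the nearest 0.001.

1.449

Cells: a = 2538, b = 781, c = 1866, d = 1669.
Risk in exposed = 2538/3319 = 0.76469; risk in unexposed = 1866/3535 = 0.52786.
RR = 0.76469 / 0.52786 = 1.44865
The risk among the exposed is 1.45 times that among the unexposed.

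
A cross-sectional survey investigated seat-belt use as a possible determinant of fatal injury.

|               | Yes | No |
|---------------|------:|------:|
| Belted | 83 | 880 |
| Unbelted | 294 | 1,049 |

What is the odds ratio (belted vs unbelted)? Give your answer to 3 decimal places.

0.337

Cells: a = 83, b = 880, c = 294, d = 1049.
OR = (a·d)/(b·c) = (83 × 1049) / (880 × 294) = 87067 / 258720 = 0.33653
Exposure is associated with lower odds of fatal injury (OR = 0.34 < 1).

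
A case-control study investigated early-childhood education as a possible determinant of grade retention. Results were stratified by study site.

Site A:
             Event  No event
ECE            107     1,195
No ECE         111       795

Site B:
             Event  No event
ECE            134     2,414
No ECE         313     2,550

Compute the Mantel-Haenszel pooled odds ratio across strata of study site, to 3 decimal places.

OR_MH = Σ(aᵢdᵢ/nᵢ) / Σ(bᵢcᵢ/nᵢ), where nᵢ is the stratum total.
Stratum 1 (Site A): n = 2208; a·d/n = 107·795/2208 = 38.5258; b·c/n = 1195·111/2208 = 60.0747
Stratum 2 (Site B): n = 5411; a·d/n = 134·2550/5411 = 63.1491; b·c/n = 2414·313/5411 = 139.6381
OR_MH = (38.5258 + 63.1491) / (60.0747 + 139.6381) = 101.6750 / 199.7129 = 0.50911

0.509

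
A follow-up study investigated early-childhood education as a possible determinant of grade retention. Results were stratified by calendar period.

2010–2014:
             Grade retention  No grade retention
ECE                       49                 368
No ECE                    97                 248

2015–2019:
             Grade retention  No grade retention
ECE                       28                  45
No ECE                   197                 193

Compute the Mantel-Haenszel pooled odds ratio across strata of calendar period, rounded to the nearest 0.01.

0.42

OR_MH = Σ(aᵢdᵢ/nᵢ) / Σ(bᵢcᵢ/nᵢ), where nᵢ is the stratum total.
Stratum 1 (2010–2014): n = 762; a·d/n = 49·248/762 = 15.9475; b·c/n = 368·97/762 = 46.8451
Stratum 2 (2015–2019): n = 463; a·d/n = 28·193/463 = 11.6717; b·c/n = 45·197/463 = 19.1469
OR_MH = (15.9475 + 11.6717) / (46.8451 + 19.1469) = 27.6192 / 65.9920 = 0.41852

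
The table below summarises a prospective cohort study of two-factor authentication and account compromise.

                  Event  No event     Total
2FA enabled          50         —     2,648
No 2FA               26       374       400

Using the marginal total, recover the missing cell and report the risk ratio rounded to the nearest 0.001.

0.290

The missing cell is in the exposed row: 2648 − 50 = 2598.
So a = 50, b = 2598, c = 26, d = 374.
RR = [a/(a+b)] / [c/(c+d)] = (50/2648) / (26/400) = 0.01888/0.06500 = 0.29050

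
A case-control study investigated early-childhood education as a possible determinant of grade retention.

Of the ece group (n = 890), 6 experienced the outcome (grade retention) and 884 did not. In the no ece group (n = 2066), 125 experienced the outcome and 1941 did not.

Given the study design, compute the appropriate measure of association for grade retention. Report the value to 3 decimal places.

0.105

From the description: a = 6, b = 884, c = 125, d = 1941.
This is a case-control study: participants were sampled on outcome status, so risks in the source population cannot be estimated directly — relative risk is not valid here. The odds ratio is the appropriate measure.
OR = (a·d)/(b·c) = (6 × 1941) / (884 × 125) = 11646 / 110500 = 0.10539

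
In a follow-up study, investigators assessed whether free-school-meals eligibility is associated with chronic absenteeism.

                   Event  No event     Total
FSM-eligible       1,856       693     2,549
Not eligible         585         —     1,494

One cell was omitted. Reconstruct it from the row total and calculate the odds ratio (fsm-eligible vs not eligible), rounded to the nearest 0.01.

The missing cell is in the unexposed row: 1494 − 585 = 909.
So a = 1856, b = 693, c = 585, d = 909.
OR = (a·d)/(b·c) = (1856 × 909) / (693 × 585) = 1687104 / 405405 = 4.16153

4.16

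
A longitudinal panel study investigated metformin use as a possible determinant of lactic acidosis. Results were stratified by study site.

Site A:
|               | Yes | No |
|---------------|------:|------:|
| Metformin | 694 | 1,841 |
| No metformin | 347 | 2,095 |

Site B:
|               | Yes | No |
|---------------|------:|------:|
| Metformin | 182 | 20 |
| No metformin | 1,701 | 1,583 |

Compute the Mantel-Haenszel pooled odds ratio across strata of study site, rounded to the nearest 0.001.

2.714

OR_MH = Σ(aᵢdᵢ/nᵢ) / Σ(bᵢcᵢ/nᵢ), where nᵢ is the stratum total.
Stratum 1 (Site A): n = 4977; a·d/n = 694·2095/4977 = 292.1298; b·c/n = 1841·347/4977 = 128.3558
Stratum 2 (Site B): n = 3486; a·d/n = 182·1583/3486 = 82.6466; b·c/n = 20·1701/3486 = 9.7590
OR_MH = (292.1298 + 82.6466) / (128.3558 + 9.7590) = 374.7764 / 138.1149 = 2.71351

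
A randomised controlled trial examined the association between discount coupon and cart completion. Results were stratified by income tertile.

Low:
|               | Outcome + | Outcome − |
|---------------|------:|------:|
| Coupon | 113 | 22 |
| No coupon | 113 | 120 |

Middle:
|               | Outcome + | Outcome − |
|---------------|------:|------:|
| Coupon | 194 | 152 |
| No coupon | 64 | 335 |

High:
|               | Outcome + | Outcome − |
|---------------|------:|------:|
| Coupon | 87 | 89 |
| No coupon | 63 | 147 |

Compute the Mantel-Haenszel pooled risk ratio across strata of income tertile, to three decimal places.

2.230

RR_MH = Σ(aᵢ·n₀ᵢ/nᵢ) / Σ(cᵢ·n₁ᵢ/nᵢ), with n₁ᵢ = aᵢ+bᵢ (exposed), n₀ᵢ = cᵢ+dᵢ (unexposed), nᵢ = n₁ᵢ+n₀ᵢ.
Stratum 1 (Low): n₁ = 135, n₀ = 233, n = 368; a·n₀/n = 113·233/368 = 71.5462; c·n₁/n = 113·135/368 = 41.4538
Stratum 2 (Middle): n₁ = 346, n₀ = 399, n = 745; a·n₀/n = 194·399/745 = 103.9007; c·n₁/n = 64·346/745 = 29.7235
Stratum 3 (High): n₁ = 176, n₀ = 210, n = 386; a·n₀/n = 87·210/386 = 47.3316; c·n₁/n = 63·176/386 = 28.7254
RR_MH = (71.5462 + 103.9007 + 47.3316) / (41.4538 + 29.7235 + 28.7254) = 222.7785 / 99.9027 = 2.22995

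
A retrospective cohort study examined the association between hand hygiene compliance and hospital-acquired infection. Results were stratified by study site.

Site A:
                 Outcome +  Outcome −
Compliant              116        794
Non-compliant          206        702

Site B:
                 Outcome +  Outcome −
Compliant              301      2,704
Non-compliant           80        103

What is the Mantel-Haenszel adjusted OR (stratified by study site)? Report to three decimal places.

0.345

OR_MH = Σ(aᵢdᵢ/nᵢ) / Σ(bᵢcᵢ/nᵢ), where nᵢ is the stratum total.
Stratum 1 (Site A): n = 1818; a·d/n = 116·702/1818 = 44.7921; b·c/n = 794·206/1818 = 89.9692
Stratum 2 (Site B): n = 3188; a·d/n = 301·103/3188 = 9.7249; b·c/n = 2704·80/3188 = 67.8545
OR_MH = (44.7921 + 9.7249) / (89.9692 + 67.8545) = 54.5170 / 157.8237 = 0.34543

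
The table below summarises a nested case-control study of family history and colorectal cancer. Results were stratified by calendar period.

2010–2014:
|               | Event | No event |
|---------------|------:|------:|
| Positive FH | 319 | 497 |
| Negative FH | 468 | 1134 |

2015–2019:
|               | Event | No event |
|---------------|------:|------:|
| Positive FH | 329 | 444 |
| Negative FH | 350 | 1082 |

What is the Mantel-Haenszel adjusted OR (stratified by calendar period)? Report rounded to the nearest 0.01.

OR_MH = Σ(aᵢdᵢ/nᵢ) / Σ(bᵢcᵢ/nᵢ), where nᵢ is the stratum total.
Stratum 1 (2010–2014): n = 2418; a·d/n = 319·1134/2418 = 149.6055; b·c/n = 497·468/2418 = 96.1935
Stratum 2 (2015–2019): n = 2205; a·d/n = 329·1082/2205 = 161.4413; b·c/n = 444·350/2205 = 70.4762
OR_MH = (149.6055 + 161.4413) / (96.1935 + 70.4762) = 311.0467 / 166.6697 = 1.86625

1.87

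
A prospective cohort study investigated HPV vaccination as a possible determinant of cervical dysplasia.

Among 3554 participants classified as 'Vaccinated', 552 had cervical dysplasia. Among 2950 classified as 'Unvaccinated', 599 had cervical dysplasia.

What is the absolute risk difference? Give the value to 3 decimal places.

-0.048

From the description: a = 552, b = 3002, c = 599, d = 2351.
Risk in exposed = 552/3554 = 0.155318; risk in unexposed = 599/2950 = 0.203051.
Risk difference = 0.155318 − 0.203051 = -0.047733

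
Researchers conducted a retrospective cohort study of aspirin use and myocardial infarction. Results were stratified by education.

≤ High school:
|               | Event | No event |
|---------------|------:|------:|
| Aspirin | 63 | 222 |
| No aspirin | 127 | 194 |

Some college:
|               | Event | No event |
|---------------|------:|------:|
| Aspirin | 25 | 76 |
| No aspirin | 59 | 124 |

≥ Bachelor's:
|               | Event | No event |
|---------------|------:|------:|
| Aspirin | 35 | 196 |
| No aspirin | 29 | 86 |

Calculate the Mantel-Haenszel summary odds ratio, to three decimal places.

OR_MH = Σ(aᵢdᵢ/nᵢ) / Σ(bᵢcᵢ/nᵢ), where nᵢ is the stratum total.
Stratum 1 (≤ High school): n = 606; a·d/n = 63·194/606 = 20.1683; b·c/n = 222·127/606 = 46.5248
Stratum 2 (Some college): n = 284; a·d/n = 25·124/284 = 10.9155; b·c/n = 76·59/284 = 15.7887
Stratum 3 (≥ Bachelor's): n = 346; a·d/n = 35·86/346 = 8.6994; b·c/n = 196·29/346 = 16.4277
OR_MH = (20.1683 + 10.9155 + 8.6994) / (46.5248 + 15.7887 + 16.4277) = 39.7832 / 78.7412 = 0.50524

0.505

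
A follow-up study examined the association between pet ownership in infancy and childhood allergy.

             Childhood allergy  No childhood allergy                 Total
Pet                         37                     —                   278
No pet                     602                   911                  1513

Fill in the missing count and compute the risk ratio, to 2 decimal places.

0.33

The missing cell is in the exposed row: 278 − 37 = 241.
So a = 37, b = 241, c = 602, d = 911.
RR = [a/(a+b)] / [c/(c+d)] = (37/278) / (602/1513) = 0.13309/0.39788 = 0.33450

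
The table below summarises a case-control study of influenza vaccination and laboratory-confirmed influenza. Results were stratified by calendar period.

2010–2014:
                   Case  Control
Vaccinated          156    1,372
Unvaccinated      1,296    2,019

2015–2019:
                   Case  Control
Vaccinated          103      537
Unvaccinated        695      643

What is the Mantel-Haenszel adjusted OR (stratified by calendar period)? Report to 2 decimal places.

OR_MH = Σ(aᵢdᵢ/nᵢ) / Σ(bᵢcᵢ/nᵢ), where nᵢ is the stratum total.
Stratum 1 (2010–2014): n = 4843; a·d/n = 156·2019/4843 = 65.0349; b·c/n = 1372·1296/4843 = 367.1509
Stratum 2 (2015–2019): n = 1978; a·d/n = 103·643/1978 = 33.4828; b·c/n = 537·695/1978 = 188.6830
OR_MH = (65.0349 + 33.4828) / (367.1509 + 188.6830) = 98.5177 / 555.8340 = 0.17724

0.18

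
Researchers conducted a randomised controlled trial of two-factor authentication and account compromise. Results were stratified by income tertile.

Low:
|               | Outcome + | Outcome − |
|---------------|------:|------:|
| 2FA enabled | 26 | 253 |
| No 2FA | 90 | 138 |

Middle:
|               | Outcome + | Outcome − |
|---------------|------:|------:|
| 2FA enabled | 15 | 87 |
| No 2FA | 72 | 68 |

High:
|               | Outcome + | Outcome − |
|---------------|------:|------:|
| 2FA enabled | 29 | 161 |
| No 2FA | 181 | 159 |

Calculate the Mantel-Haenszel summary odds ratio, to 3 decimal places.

OR_MH = Σ(aᵢdᵢ/nᵢ) / Σ(bᵢcᵢ/nᵢ), where nᵢ is the stratum total.
Stratum 1 (Low): n = 507; a·d/n = 26·138/507 = 7.0769; b·c/n = 253·90/507 = 44.9112
Stratum 2 (Middle): n = 242; a·d/n = 15·68/242 = 4.2149; b·c/n = 87·72/242 = 25.8843
Stratum 3 (High): n = 530; a·d/n = 29·159/530 = 8.7000; b·c/n = 161·181/530 = 54.9830
OR_MH = (7.0769 + 4.2149 + 8.7000) / (44.9112 + 25.8843 + 54.9830) = 19.9918 / 125.7786 = 0.15894

0.159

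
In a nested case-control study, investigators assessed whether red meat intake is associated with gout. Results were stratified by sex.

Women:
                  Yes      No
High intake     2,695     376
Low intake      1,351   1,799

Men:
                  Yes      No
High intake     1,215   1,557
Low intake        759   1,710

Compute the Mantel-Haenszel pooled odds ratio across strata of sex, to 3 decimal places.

3.828

OR_MH = Σ(aᵢdᵢ/nᵢ) / Σ(bᵢcᵢ/nᵢ), where nᵢ is the stratum total.
Stratum 1 (Women): n = 6221; a·d/n = 2695·1799/6221 = 779.3450; b·c/n = 376·1351/6221 = 81.6550
Stratum 2 (Men): n = 5241; a·d/n = 1215·1710/5241 = 396.4224; b·c/n = 1557·759/5241 = 225.4843
OR_MH = (779.3450 + 396.4224) / (81.6550 + 225.4843) = 1175.7674 / 307.1393 = 3.82812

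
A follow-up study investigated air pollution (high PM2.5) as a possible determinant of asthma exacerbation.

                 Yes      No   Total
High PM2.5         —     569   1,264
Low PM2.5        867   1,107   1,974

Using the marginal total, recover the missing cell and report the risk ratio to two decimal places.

The missing cell is in the exposed row: 1264 − 569 = 695.
So a = 695, b = 569, c = 867, d = 1107.
RR = [a/(a+b)] / [c/(c+d)] = (695/1264) / (867/1974) = 0.54984/0.43921 = 1.25189

1.25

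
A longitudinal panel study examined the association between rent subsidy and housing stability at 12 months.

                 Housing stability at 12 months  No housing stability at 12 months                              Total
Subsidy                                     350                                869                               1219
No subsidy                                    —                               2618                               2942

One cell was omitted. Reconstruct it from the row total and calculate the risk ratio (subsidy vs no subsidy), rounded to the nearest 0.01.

The missing cell is in the unexposed row: 2942 − 2618 = 324.
So a = 350, b = 869, c = 324, d = 2618.
RR = [a/(a+b)] / [c/(c+d)] = (350/1219) / (324/2942) = 0.28712/0.11013 = 2.60713

2.61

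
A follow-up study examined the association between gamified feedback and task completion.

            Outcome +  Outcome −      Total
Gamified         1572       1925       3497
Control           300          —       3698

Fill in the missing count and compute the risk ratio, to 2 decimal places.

The missing cell is in the unexposed row: 3698 − 300 = 3398.
So a = 1572, b = 1925, c = 300, d = 3398.
RR = [a/(a+b)] / [c/(c+d)] = (1572/3497) / (300/3698) = 0.44953/0.08112 = 5.54118

5.54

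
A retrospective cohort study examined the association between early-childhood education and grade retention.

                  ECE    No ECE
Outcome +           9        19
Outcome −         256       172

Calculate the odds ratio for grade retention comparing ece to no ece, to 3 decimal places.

Reading the table with exposure as columns: a = 9 (ECE, case), b = 256 (ECE, non-case), c = 19 (No ECE, case), d = 172.
OR = (a·d)/(b·c) = (9 × 172) / (256 × 19) = 1548 / 4864 = 0.31826
Exposure is associated with lower odds of grade retention (OR = 0.32 < 1).

0.318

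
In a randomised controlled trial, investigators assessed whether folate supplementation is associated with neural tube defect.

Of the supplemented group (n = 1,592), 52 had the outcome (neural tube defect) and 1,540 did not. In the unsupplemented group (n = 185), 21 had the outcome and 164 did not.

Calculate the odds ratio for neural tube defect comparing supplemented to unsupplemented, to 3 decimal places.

From the description: a = 52, b = 1540, c = 21, d = 164.
OR = (a·d)/(b·c) = (52 × 164) / (1540 × 21) = 8528 / 32340 = 0.26370
Exposure is associated with lower odds of neural tube defect (OR = 0.26 < 1).

0.264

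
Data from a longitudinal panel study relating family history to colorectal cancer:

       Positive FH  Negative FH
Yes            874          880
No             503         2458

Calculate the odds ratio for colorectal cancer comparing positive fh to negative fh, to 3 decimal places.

4.853

Reading the table with exposure as columns: a = 874 (Positive FH, case), b = 503 (Positive FH, non-case), c = 880 (Negative FH, case), d = 2458.
OR = (a·d)/(b·c) = (874 × 2458) / (503 × 880) = 2148292 / 442640 = 4.85336
The odds of colorectal cancer are about 4.85 times as high in the positive fh group.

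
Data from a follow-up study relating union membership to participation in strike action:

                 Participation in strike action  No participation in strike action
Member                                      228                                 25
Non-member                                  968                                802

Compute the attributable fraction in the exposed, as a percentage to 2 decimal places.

Cells: a = 228, b = 25, c = 968, d = 802.
Risk in exposed = 228/253 = 0.90119; risk in unexposed = 968/1770 = 0.54689.
RR = 0.90119/0.54689 = 1.64783
AR% = (RR − 1)/RR × 100 = (1.64783 − 1)/1.64783 × 100 = 39.3141%

39.31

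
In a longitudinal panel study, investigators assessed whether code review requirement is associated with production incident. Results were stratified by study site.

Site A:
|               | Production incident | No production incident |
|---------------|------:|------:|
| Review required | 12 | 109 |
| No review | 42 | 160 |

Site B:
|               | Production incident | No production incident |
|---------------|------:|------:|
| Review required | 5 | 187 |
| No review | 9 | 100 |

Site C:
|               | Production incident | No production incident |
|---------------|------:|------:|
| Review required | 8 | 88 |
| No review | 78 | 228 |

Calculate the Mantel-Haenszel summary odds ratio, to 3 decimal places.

OR_MH = Σ(aᵢdᵢ/nᵢ) / Σ(bᵢcᵢ/nᵢ), where nᵢ is the stratum total.
Stratum 1 (Site A): n = 323; a·d/n = 12·160/323 = 5.9443; b·c/n = 109·42/323 = 14.1734
Stratum 2 (Site B): n = 301; a·d/n = 5·100/301 = 1.6611; b·c/n = 187·9/301 = 5.5914
Stratum 3 (Site C): n = 402; a·d/n = 8·228/402 = 4.5373; b·c/n = 88·78/402 = 17.0746
OR_MH = (5.9443 + 1.6611 + 4.5373) / (14.1734 + 5.5914 + 17.0746) = 12.1427 / 36.8394 = 0.32961

0.330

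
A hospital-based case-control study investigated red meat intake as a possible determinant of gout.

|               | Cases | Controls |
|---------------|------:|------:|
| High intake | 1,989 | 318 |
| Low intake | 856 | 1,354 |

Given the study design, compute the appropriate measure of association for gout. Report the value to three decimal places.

9.894

Cells: a = 1989, b = 318, c = 856, d = 1354.
This is a hospital-based case-control study: participants were sampled on outcome status, so risks in the source population cannot be estimated directly — relative risk is not valid here. The odds ratio is the appropriate measure.
OR = (a·d)/(b·c) = (1989 × 1354) / (318 × 856) = 2693106 / 272208 = 9.89356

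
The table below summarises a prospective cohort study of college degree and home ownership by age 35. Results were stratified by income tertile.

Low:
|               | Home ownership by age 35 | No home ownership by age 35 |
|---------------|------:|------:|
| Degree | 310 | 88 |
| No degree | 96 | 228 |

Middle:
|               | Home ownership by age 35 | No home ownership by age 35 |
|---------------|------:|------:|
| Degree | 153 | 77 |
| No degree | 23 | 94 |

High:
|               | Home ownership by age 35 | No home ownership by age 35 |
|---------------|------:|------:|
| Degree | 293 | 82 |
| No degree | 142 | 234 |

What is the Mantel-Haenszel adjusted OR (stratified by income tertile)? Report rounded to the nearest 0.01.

OR_MH = Σ(aᵢdᵢ/nᵢ) / Σ(bᵢcᵢ/nᵢ), where nᵢ is the stratum total.
Stratum 1 (Low): n = 722; a·d/n = 310·228/722 = 97.8947; b·c/n = 88·96/722 = 11.7008
Stratum 2 (Middle): n = 347; a·d/n = 153·94/347 = 41.4467; b·c/n = 77·23/347 = 5.1037
Stratum 3 (High): n = 751; a·d/n = 293·234/751 = 91.2943; b·c/n = 82·142/751 = 15.5047
OR_MH = (97.8947 + 41.4467 + 91.2943) / (11.7008 + 5.1037 + 15.5047) = 230.6357 / 32.3092 = 7.13838

7.14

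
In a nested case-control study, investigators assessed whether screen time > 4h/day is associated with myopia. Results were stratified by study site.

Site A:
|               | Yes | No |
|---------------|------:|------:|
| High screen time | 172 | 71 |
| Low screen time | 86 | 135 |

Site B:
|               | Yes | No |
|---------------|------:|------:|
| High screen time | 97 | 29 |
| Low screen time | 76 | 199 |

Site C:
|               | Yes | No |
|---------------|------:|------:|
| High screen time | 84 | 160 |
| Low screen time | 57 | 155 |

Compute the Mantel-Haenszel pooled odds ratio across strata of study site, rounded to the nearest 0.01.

3.28

OR_MH = Σ(aᵢdᵢ/nᵢ) / Σ(bᵢcᵢ/nᵢ), where nᵢ is the stratum total.
Stratum 1 (Site A): n = 464; a·d/n = 172·135/464 = 50.0431; b·c/n = 71·86/464 = 13.1595
Stratum 2 (Site B): n = 401; a·d/n = 97·199/401 = 48.1372; b·c/n = 29·76/401 = 5.4963
Stratum 3 (Site C): n = 456; a·d/n = 84·155/456 = 28.5526; b·c/n = 160·57/456 = 20.0000
OR_MH = (50.0431 + 48.1372 + 28.5526) / (13.1595 + 5.4963 + 20.0000) = 126.7329 / 38.6557 = 3.27850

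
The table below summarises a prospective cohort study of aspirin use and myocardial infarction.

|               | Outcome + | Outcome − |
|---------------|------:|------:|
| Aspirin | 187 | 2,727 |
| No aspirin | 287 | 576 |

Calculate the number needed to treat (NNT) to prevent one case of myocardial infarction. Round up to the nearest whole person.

Risk in treated group = 187/2914 = 0.06417; risk in control = 287/863 = 0.33256.
Absolute risk reduction = 0.33256 − 0.06417 = 0.26839
NNT = 1 / ARR = 1 / 0.26839 = 3.726 → round up → 4

4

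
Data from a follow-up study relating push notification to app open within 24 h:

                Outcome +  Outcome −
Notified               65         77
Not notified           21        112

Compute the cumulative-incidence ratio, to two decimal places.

2.90

Cells: a = 65, b = 77, c = 21, d = 112.
Risk in exposed = 65/142 = 0.45775; risk in unexposed = 21/133 = 0.15789.
RR = 0.45775 / 0.15789 = 2.89906
The risk among the exposed is 2.90 times that among the unexposed.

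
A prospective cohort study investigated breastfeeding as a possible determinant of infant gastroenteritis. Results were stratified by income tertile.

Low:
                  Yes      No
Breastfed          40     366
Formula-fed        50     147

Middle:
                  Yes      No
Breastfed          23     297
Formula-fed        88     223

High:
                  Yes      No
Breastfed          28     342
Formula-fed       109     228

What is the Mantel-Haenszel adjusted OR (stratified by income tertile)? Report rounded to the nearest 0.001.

OR_MH = Σ(aᵢdᵢ/nᵢ) / Σ(bᵢcᵢ/nᵢ), where nᵢ is the stratum total.
Stratum 1 (Low): n = 603; a·d/n = 40·147/603 = 9.7512; b·c/n = 366·50/603 = 30.3483
Stratum 2 (Middle): n = 631; a·d/n = 23·223/631 = 8.1284; b·c/n = 297·88/631 = 41.4200
Stratum 3 (High): n = 707; a·d/n = 28·228/707 = 9.0297; b·c/n = 342·109/707 = 52.7270
OR_MH = (9.7512 + 8.1284 + 9.0297) / (30.3483 + 41.4200 + 52.7270) = 26.9093 / 124.4952 = 0.21615

0.216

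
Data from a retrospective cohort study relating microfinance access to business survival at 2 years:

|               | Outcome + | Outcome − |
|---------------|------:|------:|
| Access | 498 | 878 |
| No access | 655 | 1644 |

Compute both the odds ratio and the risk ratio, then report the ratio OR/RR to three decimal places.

Cells: a = 498, b = 878, c = 655, d = 1644.
OR = (498·1644)/(878·655) = 818712/575090 = 1.42362
Risk in exposed = 498/1376 = 0.36192; risk in unexposed = 655/2299 = 0.28491; RR = 1.27031
OR/RR = 1.42362 / 1.27031 = 1.12069
The outcome is not rare, so the OR lies further from 1 than the RR.

1.121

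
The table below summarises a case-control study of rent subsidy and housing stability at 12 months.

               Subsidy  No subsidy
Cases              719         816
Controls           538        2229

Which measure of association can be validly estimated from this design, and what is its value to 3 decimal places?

Reading the table with exposure as columns: a = 719 (Subsidy, case), b = 538 (Subsidy, non-case), c = 816 (No subsidy, case), d = 2229.
This is a case-control study: participants were sampled on outcome status, so risks in the source population cannot be estimated directly — relative risk is not valid here. The odds ratio is the appropriate measure.
OR = (a·d)/(b·c) = (719 × 2229) / (538 × 816) = 1602651 / 439008 = 3.65062

3.651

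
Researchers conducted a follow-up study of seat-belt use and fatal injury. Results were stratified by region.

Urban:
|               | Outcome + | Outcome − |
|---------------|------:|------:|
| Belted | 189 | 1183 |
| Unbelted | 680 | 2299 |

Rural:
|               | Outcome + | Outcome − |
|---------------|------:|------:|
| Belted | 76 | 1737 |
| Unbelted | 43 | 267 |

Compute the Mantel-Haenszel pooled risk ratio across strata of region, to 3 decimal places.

0.559

RR_MH = Σ(aᵢ·n₀ᵢ/nᵢ) / Σ(cᵢ·n₁ᵢ/nᵢ), with n₁ᵢ = aᵢ+bᵢ (exposed), n₀ᵢ = cᵢ+dᵢ (unexposed), nᵢ = n₁ᵢ+n₀ᵢ.
Stratum 1 (Urban): n₁ = 1372, n₀ = 2979, n = 4351; a·n₀/n = 189·2979/4351 = 129.4027; c·n₁/n = 680·1372/4351 = 214.4243
Stratum 2 (Rural): n₁ = 1813, n₀ = 310, n = 2123; a·n₀/n = 76·310/2123 = 11.0975; c·n₁/n = 43·1813/2123 = 36.7211
RR_MH = (129.4027 + 11.0975) / (214.4243 + 36.7211) = 140.5002 / 251.1454 = 0.55944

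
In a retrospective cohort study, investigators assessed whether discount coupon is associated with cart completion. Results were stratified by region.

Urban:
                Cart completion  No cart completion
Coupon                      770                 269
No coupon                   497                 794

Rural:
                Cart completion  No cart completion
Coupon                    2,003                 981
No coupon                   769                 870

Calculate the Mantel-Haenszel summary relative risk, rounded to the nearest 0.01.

1.58

RR_MH = Σ(aᵢ·n₀ᵢ/nᵢ) / Σ(cᵢ·n₁ᵢ/nᵢ), with n₁ᵢ = aᵢ+bᵢ (exposed), n₀ᵢ = cᵢ+dᵢ (unexposed), nᵢ = n₁ᵢ+n₀ᵢ.
Stratum 1 (Urban): n₁ = 1039, n₀ = 1291, n = 2330; a·n₀/n = 770·1291/2330 = 426.6395; c·n₁/n = 497·1039/2330 = 221.6236
Stratum 2 (Rural): n₁ = 2984, n₀ = 1639, n = 4623; a·n₀/n = 2003·1639/4623 = 710.1270; c·n₁/n = 769·2984/4623 = 496.3651
RR_MH = (426.6395 + 710.1270) / (221.6236 + 496.3651) = 1136.7665 / 717.9887 = 1.58327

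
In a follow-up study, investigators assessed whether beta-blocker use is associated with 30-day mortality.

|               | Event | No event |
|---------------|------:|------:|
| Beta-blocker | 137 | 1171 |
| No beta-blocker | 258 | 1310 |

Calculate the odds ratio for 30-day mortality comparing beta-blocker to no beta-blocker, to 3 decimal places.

Cells: a = 137, b = 1171, c = 258, d = 1310.
OR = (a·d)/(b·c) = (137 × 1310) / (1171 × 258) = 179470 / 302118 = 0.59404
Exposure is associated with lower odds of 30-day mortality (OR = 0.59 < 1).

0.594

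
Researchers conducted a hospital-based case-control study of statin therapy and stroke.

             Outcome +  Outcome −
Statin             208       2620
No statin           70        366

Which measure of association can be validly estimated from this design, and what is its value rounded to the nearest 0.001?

Cells: a = 208, b = 2620, c = 70, d = 366.
This is a hospital-based case-control study: participants were sampled on outcome status, so risks in the source population cannot be estimated directly — relative risk is not valid here. The odds ratio is the appropriate measure.
OR = (a·d)/(b·c) = (208 × 366) / (2620 × 70) = 76128 / 183400 = 0.41509

0.415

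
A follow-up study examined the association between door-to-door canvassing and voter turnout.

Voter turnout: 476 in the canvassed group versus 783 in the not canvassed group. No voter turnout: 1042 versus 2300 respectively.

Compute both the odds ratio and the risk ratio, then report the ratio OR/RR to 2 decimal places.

From the description: a = 476, b = 1042, c = 783, d = 2300.
OR = (476·2300)/(1042·783) = 1094800/815886 = 1.34185
Risk in exposed = 476/1518 = 0.31357; risk in unexposed = 783/3083 = 0.25397; RR = 1.23466
OR/RR = 1.34185 / 1.23466 = 1.08682
The outcome is not rare, so the OR lies further from 1 than the RR.

1.09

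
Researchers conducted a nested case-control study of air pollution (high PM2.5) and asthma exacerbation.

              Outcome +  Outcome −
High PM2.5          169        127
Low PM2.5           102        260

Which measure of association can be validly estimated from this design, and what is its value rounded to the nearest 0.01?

Cells: a = 169, b = 127, c = 102, d = 260.
This is a nested case-control study: participants were sampled on outcome status, so risks in the source population cannot be estimated directly — relative risk is not valid here. The odds ratio is the appropriate measure.
OR = (a·d)/(b·c) = (169 × 260) / (127 × 102) = 43940 / 12954 = 3.39200

3.39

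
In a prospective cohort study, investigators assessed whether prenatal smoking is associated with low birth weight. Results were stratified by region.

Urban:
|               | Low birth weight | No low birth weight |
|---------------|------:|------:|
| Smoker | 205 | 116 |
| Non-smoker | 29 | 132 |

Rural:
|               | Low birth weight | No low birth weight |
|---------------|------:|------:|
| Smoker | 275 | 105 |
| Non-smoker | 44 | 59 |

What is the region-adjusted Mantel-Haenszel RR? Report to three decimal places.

RR_MH = Σ(aᵢ·n₀ᵢ/nᵢ) / Σ(cᵢ·n₁ᵢ/nᵢ), with n₁ᵢ = aᵢ+bᵢ (exposed), n₀ᵢ = cᵢ+dᵢ (unexposed), nᵢ = n₁ᵢ+n₀ᵢ.
Stratum 1 (Urban): n₁ = 321, n₀ = 161, n = 482; a·n₀/n = 205·161/482 = 68.4751; c·n₁/n = 29·321/482 = 19.3133
Stratum 2 (Rural): n₁ = 380, n₀ = 103, n = 483; a·n₀/n = 275·103/483 = 58.6439; c·n₁/n = 44·380/483 = 34.6170
RR_MH = (68.4751 + 58.6439) / (19.3133 + 34.6170) = 127.1190 / 53.9303 = 2.35710

2.357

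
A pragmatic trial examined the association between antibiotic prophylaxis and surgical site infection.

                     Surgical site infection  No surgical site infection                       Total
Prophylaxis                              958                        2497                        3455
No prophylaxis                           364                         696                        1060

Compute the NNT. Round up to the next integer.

Risk in treated group = 958/3455 = 0.27728; risk in control = 364/1060 = 0.34340.
Absolute risk reduction = 0.34340 − 0.27728 = 0.06612
NNT = 1 / ARR = 1 / 0.06612 = 15.125 → round up → 16

16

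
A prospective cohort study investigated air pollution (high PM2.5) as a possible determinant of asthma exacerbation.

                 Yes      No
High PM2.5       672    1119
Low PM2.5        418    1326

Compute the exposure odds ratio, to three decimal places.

1.905

Cells: a = 672, b = 1119, c = 418, d = 1326.
OR = (a·d)/(b·c) = (672 × 1326) / (1119 × 418) = 891072 / 467742 = 1.90505
The odds of asthma exacerbation are about 1.91 times as high in the high pm2.5 group.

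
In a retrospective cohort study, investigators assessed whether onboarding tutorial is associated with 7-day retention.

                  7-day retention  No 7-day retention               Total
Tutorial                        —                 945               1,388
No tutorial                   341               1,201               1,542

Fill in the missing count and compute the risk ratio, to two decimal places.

1.44

The missing cell is in the exposed row: 1388 − 945 = 443.
So a = 443, b = 945, c = 341, d = 1201.
RR = [a/(a+b)] / [c/(c+d)] = (443/1388) / (341/1542) = 0.31916/0.22114 = 1.44326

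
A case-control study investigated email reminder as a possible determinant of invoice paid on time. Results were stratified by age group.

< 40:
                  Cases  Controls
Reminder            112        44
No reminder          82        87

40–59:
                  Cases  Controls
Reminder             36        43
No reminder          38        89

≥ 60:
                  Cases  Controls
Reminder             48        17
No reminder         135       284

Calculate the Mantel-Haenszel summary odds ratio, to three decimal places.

3.100

OR_MH = Σ(aᵢdᵢ/nᵢ) / Σ(bᵢcᵢ/nᵢ), where nᵢ is the stratum total.
Stratum 1 (< 40): n = 325; a·d/n = 112·87/325 = 29.9815; b·c/n = 44·82/325 = 11.1015
Stratum 2 (40–59): n = 206; a·d/n = 36·89/206 = 15.5534; b·c/n = 43·38/206 = 7.9320
Stratum 3 (≥ 60): n = 484; a·d/n = 48·284/484 = 28.1653; b·c/n = 17·135/484 = 4.7417
OR_MH = (29.9815 + 15.5534 + 28.1653) / (11.1015 + 7.9320 + 4.7417) = 73.7002 / 23.7753 = 3.09986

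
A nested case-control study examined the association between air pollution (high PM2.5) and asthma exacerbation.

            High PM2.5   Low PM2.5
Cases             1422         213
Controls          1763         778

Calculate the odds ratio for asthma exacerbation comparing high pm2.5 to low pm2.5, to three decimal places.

Reading the table with exposure as columns: a = 1422 (High PM2.5, case), b = 1763 (High PM2.5, non-case), c = 213 (Low PM2.5, case), d = 778.
OR = (a·d)/(b·c) = (1422 × 778) / (1763 × 213) = 1106316 / 375519 = 2.94610
The odds of asthma exacerbation are about 2.95 times as high in the high pm2.5 group.

2.946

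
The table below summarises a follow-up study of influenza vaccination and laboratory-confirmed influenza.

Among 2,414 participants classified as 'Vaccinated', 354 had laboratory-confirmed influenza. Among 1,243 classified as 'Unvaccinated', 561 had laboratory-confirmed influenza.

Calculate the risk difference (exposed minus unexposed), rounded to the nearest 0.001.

-0.305

From the description: a = 354, b = 2060, c = 561, d = 682.
Risk in exposed = 354/2414 = 0.146645; risk in unexposed = 561/1243 = 0.451327.
Risk difference = 0.146645 − 0.451327 = -0.304683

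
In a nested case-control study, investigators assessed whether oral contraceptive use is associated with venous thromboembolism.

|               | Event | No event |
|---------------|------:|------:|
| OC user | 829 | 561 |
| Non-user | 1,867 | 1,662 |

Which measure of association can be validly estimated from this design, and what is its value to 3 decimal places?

1.315

Cells: a = 829, b = 561, c = 1867, d = 1662.
This is a nested case-control study: participants were sampled on outcome status, so risks in the source population cannot be estimated directly — relative risk is not valid here. The odds ratio is the appropriate measure.
OR = (a·d)/(b·c) = (829 × 1662) / (561 × 1867) = 1377798 / 1047387 = 1.31546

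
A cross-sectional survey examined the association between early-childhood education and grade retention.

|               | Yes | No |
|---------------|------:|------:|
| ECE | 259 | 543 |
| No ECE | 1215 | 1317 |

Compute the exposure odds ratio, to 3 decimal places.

0.517

Cells: a = 259, b = 543, c = 1215, d = 1317.
OR = (a·d)/(b·c) = (259 × 1317) / (543 × 1215) = 341103 / 659745 = 0.51702
Exposure is associated with lower odds of grade retention (OR = 0.52 < 1).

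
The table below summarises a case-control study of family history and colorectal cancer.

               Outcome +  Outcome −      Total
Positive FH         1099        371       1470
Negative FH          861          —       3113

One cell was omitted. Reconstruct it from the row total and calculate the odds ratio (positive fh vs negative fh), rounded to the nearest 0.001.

7.748

The missing cell is in the unexposed row: 3113 − 861 = 2252.
So a = 1099, b = 371, c = 861, d = 2252.
OR = (a·d)/(b·c) = (1099 × 2252) / (371 × 861) = 2474948 / 319431 = 7.74799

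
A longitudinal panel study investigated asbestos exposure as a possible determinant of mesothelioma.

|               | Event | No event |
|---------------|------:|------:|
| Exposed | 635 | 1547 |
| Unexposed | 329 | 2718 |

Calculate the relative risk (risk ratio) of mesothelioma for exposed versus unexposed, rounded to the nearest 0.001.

2.695

Cells: a = 635, b = 1547, c = 329, d = 2718.
Risk in exposed = 635/2182 = 0.29102; risk in unexposed = 329/3047 = 0.10798.
RR = 0.29102 / 0.10798 = 2.69523
The risk among the exposed is 2.70 times that among the unexposed.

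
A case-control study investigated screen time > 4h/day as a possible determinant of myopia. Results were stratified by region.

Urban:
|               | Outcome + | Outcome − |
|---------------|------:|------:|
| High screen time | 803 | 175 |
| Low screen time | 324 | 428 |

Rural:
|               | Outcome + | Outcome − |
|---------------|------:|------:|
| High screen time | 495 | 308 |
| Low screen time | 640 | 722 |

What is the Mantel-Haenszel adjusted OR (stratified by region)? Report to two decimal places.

2.94

OR_MH = Σ(aᵢdᵢ/nᵢ) / Σ(bᵢcᵢ/nᵢ), where nᵢ is the stratum total.
Stratum 1 (Urban): n = 1730; a·d/n = 803·428/1730 = 198.6613; b·c/n = 175·324/1730 = 32.7746
Stratum 2 (Rural): n = 2165; a·d/n = 495·722/2165 = 165.0762; b·c/n = 308·640/2165 = 91.0485
OR_MH = (198.6613 + 165.0762) / (32.7746 + 91.0485) = 363.7375 / 123.8231 = 2.93756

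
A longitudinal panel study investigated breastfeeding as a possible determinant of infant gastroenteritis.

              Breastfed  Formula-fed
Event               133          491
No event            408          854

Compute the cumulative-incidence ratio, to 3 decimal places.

Reading the table with exposure as columns: a = 133 (Breastfed, case), b = 408 (Breastfed, non-case), c = 491 (Formula-fed, case), d = 854.
Risk in exposed = 133/541 = 0.24584; risk in unexposed = 491/1345 = 0.36506.
RR = 0.24584 / 0.36506 = 0.67343
The risk is 33% lower among the exposed than among the unexposed.

0.673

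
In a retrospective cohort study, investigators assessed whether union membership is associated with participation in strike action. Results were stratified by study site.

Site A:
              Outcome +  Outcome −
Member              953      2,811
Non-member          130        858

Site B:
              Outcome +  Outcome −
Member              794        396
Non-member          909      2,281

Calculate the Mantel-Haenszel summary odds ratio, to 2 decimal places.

OR_MH = Σ(aᵢdᵢ/nᵢ) / Σ(bᵢcᵢ/nᵢ), where nᵢ is the stratum total.
Stratum 1 (Site A): n = 4752; a·d/n = 953·858/4752 = 172.0694; b·c/n = 2811·130/4752 = 76.9003
Stratum 2 (Site B): n = 4380; a·d/n = 794·2281/4380 = 413.4963; b·c/n = 396·909/4380 = 82.1836
OR_MH = (172.0694 + 413.4963) / (76.9003 + 82.1836) = 585.5658 / 159.0838 = 3.68086

3.68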